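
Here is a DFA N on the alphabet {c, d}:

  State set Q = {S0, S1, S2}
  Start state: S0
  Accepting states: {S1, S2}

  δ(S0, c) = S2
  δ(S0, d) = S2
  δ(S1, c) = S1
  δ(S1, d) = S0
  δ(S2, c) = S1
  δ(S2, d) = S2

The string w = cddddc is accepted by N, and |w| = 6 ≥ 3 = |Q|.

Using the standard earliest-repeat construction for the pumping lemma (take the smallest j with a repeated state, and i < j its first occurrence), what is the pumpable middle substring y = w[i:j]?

State sequence: S0 -c-> S2 -d-> S2 -d-> S2 -d-> S2 -d-> S2 -c-> S1
First repeat at step 2: S2 was already visited.

So i = 1, j = 2, giving x = w[0:1] = c, y = w[1:2] = d, z = w[2:6] = dddc.
Check: |xy| = 2 ≤ 3 and |y| = 1 ≥ 1. Reading y takes N from S2 back to S2, so every xyⁱz is accepted.
With |Q| = 3, pigeonhole forces a state repeat no later than step 3; the substring read between the first and second visits to that state can be pumped.

d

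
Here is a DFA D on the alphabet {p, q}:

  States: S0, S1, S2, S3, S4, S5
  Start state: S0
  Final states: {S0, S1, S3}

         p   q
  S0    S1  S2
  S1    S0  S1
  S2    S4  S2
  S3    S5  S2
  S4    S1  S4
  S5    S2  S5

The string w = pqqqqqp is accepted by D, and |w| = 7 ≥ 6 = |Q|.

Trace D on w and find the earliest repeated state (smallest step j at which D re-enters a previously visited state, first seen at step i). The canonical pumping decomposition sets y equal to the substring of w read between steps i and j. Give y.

q

State sequence: S0 -p-> S1 -q-> S1 -q-> S1 -q-> S1 -q-> S1 -q-> S1 -p-> S0
First repeat at step 2: S1 was already visited.

So i = 1, j = 2, giving x = w[0:1] = p, y = w[1:2] = q, z = w[2:7] = qqqqp.
Check: |xy| = 2 ≤ 6 and |y| = 1 ≥ 1. Reading y takes D from S1 back to S1, so every xyⁱz is accepted.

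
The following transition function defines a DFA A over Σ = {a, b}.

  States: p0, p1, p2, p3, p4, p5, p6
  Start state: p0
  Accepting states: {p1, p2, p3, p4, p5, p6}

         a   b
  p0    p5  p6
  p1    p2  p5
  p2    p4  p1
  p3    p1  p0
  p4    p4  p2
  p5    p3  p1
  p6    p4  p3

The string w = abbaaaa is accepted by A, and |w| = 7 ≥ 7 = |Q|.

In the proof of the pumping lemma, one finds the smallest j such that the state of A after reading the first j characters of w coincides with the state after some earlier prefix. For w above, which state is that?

p5

State sequence: p0 -a-> p5 -b-> p1 -b-> p5 -a-> p3 -a-> p1 -a-> p2 -a-> p4
First repeat at step 3: p5 was already visited.

The earliest repeat is at step j = 3: A is in p5, which it already visited at step i = 1.
With |Q| = 7, pigeonhole forces a state repeat no later than step 7; the substring read between the first and second visits to that state can be pumped.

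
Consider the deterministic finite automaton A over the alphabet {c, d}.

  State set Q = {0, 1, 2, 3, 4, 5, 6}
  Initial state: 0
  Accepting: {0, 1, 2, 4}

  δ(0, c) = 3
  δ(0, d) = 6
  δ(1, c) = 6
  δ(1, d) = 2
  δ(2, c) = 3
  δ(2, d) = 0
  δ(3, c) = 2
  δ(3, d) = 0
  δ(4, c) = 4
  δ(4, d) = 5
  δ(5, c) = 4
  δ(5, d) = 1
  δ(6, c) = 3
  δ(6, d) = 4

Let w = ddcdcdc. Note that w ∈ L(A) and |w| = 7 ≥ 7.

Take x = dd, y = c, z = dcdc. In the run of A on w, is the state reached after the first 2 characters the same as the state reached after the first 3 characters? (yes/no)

State sequence: 0 -d-> 6 -d-> 4 -c-> 4

After x (step 2): 4. After xy (step 3): 4.
They match, so y = c drives A around a cycle from 4 back to itself; pumping y any number of times keeps A in 4 before reading z, and xyⁱz ∈ L(A) for every i ≥ 0.

yes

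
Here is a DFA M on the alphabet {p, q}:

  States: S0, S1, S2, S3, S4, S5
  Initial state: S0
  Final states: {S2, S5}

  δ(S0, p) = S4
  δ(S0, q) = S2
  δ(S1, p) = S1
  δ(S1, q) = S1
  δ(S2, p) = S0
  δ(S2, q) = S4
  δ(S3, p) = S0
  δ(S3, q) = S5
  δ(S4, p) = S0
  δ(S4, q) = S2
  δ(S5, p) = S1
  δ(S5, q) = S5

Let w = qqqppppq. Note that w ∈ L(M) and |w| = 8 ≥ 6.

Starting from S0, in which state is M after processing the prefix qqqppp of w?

S0

State sequence: S0 -q-> S2 -q-> S4 -q-> S2 -p-> S0 -p-> S4 -p-> S0

After reading 6 characters, M is in state S0.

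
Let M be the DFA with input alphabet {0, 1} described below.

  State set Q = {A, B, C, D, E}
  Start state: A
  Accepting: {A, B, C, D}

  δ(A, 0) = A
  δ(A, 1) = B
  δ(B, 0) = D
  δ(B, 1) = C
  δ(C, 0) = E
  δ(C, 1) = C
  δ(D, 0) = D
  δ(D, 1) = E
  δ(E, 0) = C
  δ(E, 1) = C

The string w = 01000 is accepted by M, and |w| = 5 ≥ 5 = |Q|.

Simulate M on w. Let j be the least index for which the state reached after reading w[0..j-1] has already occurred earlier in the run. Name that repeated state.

Run of M on w = 0 1 0 0 0:
  step 0: A  (start)
  step 1: A  (read 0: A→A)   ← first repeat (A seen earlier)
  step 2: B  (read 1: A→B)
  step 3: D  (read 0: B→D)
  step 4: D  (read 0: D→D)
  step 5: D  (read 0: D→D)

The earliest repeat is at step j = 1: M is in A, which it already visited at step i = 0.

A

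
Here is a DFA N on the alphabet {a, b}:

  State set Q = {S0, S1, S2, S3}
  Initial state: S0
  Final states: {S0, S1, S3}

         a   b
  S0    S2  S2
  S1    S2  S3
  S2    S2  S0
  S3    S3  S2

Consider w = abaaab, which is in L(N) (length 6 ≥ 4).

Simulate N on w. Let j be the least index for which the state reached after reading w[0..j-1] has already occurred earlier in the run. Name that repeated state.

State sequence: S0 -a-> S2 -b-> S0 -a-> S2 -a-> S2 -a-> S2 -b-> S0
First repeat at step 2: S0 was already visited.

The earliest repeat is at step j = 2: N is in S0, which it already visited at step i = 0.
With |Q| = 4, pigeonhole forces a state repeat no later than step 4; the substring read between the first and second visits to that state can be pumped.

S0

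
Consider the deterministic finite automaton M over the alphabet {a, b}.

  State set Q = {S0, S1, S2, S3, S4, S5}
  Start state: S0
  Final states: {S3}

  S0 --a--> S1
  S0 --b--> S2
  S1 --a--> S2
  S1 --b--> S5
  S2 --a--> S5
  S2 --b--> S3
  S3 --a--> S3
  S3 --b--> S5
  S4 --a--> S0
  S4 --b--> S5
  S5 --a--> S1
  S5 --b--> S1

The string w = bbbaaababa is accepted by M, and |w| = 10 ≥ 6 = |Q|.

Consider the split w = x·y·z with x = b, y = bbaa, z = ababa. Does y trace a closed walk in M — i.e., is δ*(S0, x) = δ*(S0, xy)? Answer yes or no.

State sequence: S0 -b-> S2 -b-> S3 -b-> S5 -a-> S1 -a-> S2

After x (step 1): S2. After xy (step 5): S2.
They match, so y = bbaa drives M around a cycle from S2 back to itself; pumping y any number of times keeps M in S2 before reading z, and xyⁱz ∈ L(M) for every i ≥ 0.

yes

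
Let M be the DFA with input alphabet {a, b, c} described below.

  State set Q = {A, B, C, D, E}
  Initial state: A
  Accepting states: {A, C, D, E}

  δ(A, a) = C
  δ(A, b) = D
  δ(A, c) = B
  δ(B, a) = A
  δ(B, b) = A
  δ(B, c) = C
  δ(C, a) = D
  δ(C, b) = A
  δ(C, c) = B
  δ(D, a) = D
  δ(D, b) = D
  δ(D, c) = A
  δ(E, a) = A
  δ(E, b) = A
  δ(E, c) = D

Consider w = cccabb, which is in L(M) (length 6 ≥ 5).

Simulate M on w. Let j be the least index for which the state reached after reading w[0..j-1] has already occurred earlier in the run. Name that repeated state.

B

State sequence: A -c-> B -c-> C -c-> B -a-> A -b-> D -b-> D
First repeat at step 3: B was already visited.

The earliest repeat is at step j = 3: M is in B, which it already visited at step i = 1.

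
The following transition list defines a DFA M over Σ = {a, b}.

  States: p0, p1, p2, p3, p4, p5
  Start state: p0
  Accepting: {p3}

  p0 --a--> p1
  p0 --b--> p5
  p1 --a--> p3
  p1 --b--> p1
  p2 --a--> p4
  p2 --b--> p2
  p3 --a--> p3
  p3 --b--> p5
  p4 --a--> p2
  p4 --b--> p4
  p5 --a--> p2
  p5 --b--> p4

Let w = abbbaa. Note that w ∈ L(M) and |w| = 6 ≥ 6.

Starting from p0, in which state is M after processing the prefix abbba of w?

State sequence: p0 -a-> p1 -b-> p1 -b-> p1 -b-> p1 -a-> p3

After reading 5 characters, M is in state p3.

p3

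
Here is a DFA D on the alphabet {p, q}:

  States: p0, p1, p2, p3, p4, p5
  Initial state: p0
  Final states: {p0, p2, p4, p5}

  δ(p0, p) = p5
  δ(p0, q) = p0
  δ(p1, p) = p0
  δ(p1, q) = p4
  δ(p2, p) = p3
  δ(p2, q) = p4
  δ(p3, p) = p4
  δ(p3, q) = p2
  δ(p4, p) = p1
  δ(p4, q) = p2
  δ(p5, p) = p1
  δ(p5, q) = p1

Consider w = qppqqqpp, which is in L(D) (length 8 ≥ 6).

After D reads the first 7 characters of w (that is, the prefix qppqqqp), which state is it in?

p1

Run of D on the first 7 characters of w = q p p q q q p:
  step 0: p0  (start)
  step 1: p0  (read q: p0→p0)
  step 2: p5  (read p: p0→p5)
  step 3: p1  (read p: p5→p1)
  step 4: p4  (read q: p1→p4)
  step 5: p2  (read q: p4→p2)
  step 6: p4  (read q: p2→p4)
  step 7: p1  (read p: p4→p1)

After reading 7 characters, D is in state p1.
(This kind of state-tracing is the core of the pumping-lemma construction: with 6 states, pigeonhole forces a repeat within the first 6 steps.)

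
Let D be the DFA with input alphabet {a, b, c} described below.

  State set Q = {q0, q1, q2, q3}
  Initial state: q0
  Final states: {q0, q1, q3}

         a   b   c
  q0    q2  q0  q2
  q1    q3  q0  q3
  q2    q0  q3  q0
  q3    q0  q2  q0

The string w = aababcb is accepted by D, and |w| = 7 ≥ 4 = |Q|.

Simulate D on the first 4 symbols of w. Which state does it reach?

q2

State sequence: q0 -a-> q2 -a-> q0 -b-> q0 -a-> q2

After reading 4 characters, D is in state q2.
(This kind of state-tracing is the core of the pumping-lemma construction: with 4 states, pigeonhole forces a repeat within the first 4 steps.)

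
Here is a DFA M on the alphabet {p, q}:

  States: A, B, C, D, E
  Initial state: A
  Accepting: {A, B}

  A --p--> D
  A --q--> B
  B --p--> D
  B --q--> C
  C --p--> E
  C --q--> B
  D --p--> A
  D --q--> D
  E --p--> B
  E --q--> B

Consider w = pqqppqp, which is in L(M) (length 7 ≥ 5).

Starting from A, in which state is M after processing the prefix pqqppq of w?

D

Run of M on the first 6 characters of w = p q q p p q:
  step 0: A  (start)
  step 1: D  (read p: A→D)
  step 2: D  (read q: D→D)
  step 3: D  (read q: D→D)
  step 4: A  (read p: D→A)
  step 5: D  (read p: A→D)
  step 6: D  (read q: D→D)

After reading 6 characters, M is in state D.
(This kind of state-tracing is the core of the pumping-lemma construction: with 5 states, pigeonhole forces a repeat within the first 5 steps.)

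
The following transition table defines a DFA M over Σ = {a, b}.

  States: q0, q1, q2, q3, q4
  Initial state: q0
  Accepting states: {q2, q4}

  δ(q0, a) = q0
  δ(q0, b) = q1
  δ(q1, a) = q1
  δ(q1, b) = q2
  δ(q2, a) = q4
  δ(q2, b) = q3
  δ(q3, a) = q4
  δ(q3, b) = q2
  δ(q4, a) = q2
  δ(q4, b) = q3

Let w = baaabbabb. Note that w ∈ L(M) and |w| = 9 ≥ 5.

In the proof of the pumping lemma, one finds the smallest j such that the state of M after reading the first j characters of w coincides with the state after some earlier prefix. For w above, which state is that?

Run of M on w = b a a a b b a b b:
  step 0: q0  (start)
  step 1: q1  (read b: q0→q1)
  step 2: q1  (read a: q1→q1)   ← first repeat (q1 seen earlier)
  step 3: q1  (read a: q1→q1)
  step 4: q1  (read a: q1→q1)
  step 5: q2  (read b: q1→q2)
  step 6: q3  (read b: q2→q3)
  step 7: q4  (read a: q3→q4)
  step 8: q3  (read b: q4→q3)
  step 9: q2  (read b: q3→q2)

The earliest repeat is at step j = 2: M is in q1, which it already visited at step i = 1.

q1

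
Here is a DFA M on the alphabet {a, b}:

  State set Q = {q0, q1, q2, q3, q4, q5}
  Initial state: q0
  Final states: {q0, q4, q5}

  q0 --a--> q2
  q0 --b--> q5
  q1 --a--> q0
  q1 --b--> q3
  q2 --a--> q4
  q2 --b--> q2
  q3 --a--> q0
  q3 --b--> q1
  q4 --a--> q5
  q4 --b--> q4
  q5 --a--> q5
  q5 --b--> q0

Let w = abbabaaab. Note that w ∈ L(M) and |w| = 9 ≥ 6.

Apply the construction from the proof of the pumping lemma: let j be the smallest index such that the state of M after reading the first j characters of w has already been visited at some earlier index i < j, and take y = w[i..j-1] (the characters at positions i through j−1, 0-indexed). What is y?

b

State sequence: q0 -a-> q2 -b-> q2 -b-> q2 -a-> q4 -b-> q4 -a-> q5 -a-> q5 -a-> q5 -b-> q0
First repeat at step 2: q2 was already visited.

So i = 1, j = 2, giving x = w[0:1] = a, y = w[1:2] = b, z = w[2:9] = babaaab.
Check: |xy| = 2 ≤ 6 and |y| = 1 ≥ 1. Reading y takes M from q2 back to q2, so every xyⁱz is accepted.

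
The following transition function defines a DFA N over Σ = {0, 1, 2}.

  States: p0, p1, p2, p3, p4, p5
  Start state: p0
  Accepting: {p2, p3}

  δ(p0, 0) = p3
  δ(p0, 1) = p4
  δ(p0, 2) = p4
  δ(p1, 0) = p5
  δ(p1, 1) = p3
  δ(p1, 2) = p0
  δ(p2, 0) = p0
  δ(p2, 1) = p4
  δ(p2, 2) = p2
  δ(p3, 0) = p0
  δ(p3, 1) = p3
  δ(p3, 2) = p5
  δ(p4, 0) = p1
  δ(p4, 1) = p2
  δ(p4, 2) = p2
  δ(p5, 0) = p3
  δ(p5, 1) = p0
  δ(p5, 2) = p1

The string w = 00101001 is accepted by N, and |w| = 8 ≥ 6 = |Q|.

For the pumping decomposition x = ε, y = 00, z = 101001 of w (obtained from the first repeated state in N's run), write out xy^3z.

000000101001

xy^3z = ε·00·00·00·101001 = 000000101001.
Reading y = 00 takes N from p0 back to p0, so after x·y·y·y the machine is still in p0, and z then leads to the accepting state p3. Hence 000000101001 ∈ L(N).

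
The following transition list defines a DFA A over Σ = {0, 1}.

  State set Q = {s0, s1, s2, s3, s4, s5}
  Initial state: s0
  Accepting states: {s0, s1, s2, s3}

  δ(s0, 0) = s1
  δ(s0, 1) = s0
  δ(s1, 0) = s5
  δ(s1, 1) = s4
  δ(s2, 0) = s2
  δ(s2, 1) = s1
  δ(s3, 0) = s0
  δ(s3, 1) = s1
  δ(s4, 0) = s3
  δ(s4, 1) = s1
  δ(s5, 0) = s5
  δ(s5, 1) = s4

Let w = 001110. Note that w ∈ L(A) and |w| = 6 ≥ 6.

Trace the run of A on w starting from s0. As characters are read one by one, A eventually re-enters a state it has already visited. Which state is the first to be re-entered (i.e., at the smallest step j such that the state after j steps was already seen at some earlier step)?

s1

State sequence: s0 -0-> s1 -0-> s5 -1-> s4 -1-> s1 -1-> s4 -0-> s3
First repeat at step 4: s1 was already visited.

The earliest repeat is at step j = 4: A is in s1, which it already visited at step i = 1.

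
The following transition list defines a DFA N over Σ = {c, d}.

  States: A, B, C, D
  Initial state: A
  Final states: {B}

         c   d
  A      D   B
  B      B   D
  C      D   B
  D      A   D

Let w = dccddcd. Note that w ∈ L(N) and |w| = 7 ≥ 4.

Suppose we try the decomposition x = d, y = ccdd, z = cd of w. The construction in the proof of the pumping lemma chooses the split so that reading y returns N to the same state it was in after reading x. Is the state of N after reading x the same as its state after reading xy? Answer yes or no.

Run of N on the first 5 characters of w = d c c d d:
  step 0: A  (start)
  step 1: B  (read d: A→B)
  step 2: B  (read c: B→B)
  step 3: B  (read c: B→B)
  step 4: D  (read d: B→D)
  step 5: D  (read d: D→D)

After x (step 1): B. After xy (step 5): D.
They differ (B ≠ D), so y is not a cycle from the state after x; this split is not the one the pumping-lemma construction produces, and pumping y need not keep the string in L(N).

no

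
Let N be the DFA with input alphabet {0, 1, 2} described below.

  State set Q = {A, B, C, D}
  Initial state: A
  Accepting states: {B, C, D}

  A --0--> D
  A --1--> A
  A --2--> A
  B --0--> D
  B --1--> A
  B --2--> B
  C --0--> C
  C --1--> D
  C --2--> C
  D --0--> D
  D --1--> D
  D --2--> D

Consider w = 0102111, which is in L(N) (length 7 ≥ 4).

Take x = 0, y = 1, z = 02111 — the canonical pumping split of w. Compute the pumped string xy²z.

xy^2z = 0·1·1·02111 = 01102111.
Reading y = 1 takes N from D back to D, so after x·y·y the machine is still in D, and z then leads to the accepting state D. Hence 01102111 ∈ L(N).

01102111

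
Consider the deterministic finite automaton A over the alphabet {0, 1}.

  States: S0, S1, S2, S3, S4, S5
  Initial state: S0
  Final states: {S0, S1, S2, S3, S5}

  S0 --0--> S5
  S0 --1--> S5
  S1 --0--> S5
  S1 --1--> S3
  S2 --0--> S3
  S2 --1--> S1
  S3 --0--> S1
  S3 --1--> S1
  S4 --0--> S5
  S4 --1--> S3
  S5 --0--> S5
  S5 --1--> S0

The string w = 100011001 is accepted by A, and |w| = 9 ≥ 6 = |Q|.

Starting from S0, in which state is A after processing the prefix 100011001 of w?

S0

Run of A on the first 9 characters of w = 1 0 0 0 1 1 0 0 1:
  step 0: S0  (start)
  step 1: S5  (read 1: S0→S5)
  step 2: S5  (read 0: S5→S5)
  step 3: S5  (read 0: S5→S5)
  step 4: S5  (read 0: S5→S5)
  step 5: S0  (read 1: S5→S0)
  step 6: S5  (read 1: S0→S5)
  step 7: S5  (read 0: S5→S5)
  step 8: S5  (read 0: S5→S5)
  step 9: S0  (read 1: S5→S0)

After reading 9 characters, A is in state S0.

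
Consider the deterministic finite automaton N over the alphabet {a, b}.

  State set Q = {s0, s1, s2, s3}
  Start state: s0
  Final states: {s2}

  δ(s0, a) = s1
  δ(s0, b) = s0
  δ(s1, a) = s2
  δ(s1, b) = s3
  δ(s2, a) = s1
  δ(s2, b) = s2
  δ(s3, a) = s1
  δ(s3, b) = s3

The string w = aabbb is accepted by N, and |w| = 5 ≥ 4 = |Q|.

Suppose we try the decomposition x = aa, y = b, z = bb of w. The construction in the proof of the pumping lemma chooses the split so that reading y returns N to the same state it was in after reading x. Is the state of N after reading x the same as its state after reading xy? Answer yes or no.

Run of N on the first 3 characters of w = a a b:
  step 0: s0  (start)
  step 1: s1  (read a: s0→s1)
  step 2: s2  (read a: s1→s2)
  step 3: s2  (read b: s2→s2)

After x (step 2): s2. After xy (step 3): s2.
They match, so y = b drives N around a cycle from s2 back to itself; pumping y any number of times keeps N in s2 before reading z, and xyⁱz ∈ L(N) for every i ≥ 0.

yes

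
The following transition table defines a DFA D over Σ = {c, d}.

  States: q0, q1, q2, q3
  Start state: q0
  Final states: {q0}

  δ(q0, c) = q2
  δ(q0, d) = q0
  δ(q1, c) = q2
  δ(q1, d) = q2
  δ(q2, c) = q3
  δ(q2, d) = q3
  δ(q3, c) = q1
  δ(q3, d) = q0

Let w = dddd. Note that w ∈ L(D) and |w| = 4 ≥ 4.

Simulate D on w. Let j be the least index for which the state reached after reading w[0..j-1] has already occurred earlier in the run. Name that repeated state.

q0

Run of D on w = d d d d:
  step 0: q0  (start)
  step 1: q0  (read d: q0→q0)   ← first repeat (q0 seen earlier)
  step 2: q0  (read d: q0→q0)
  step 3: q0  (read d: q0→q0)
  step 4: q0  (read d: q0→q0)

The earliest repeat is at step j = 1: D is in q0, which it already visited at step i = 0.
Pumping length from the standard proof: p = 4 (the number of states). The repeated state found above gives |xy| = j ≤ 4 and |y| = j − i ≥ 1.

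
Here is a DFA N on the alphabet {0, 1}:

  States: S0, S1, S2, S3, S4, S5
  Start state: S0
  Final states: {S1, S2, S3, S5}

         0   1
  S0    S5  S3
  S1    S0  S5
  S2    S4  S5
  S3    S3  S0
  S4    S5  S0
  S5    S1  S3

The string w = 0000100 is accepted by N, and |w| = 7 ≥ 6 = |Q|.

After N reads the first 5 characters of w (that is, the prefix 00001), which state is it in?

Run of N on the first 5 characters of w = 0 0 0 0 1:
  step 0: S0  (start)
  step 1: S5  (read 0: S0→S5)
  step 2: S1  (read 0: S5→S1)
  step 3: S0  (read 0: S1→S0)
  step 4: S5  (read 0: S0→S5)
  step 5: S3  (read 1: S5→S3)

After reading 5 characters, N is in state S3.
(This kind of state-tracing is the core of the pumping-lemma construction: with 6 states, pigeonhole forces a repeat within the first 6 steps.)

S3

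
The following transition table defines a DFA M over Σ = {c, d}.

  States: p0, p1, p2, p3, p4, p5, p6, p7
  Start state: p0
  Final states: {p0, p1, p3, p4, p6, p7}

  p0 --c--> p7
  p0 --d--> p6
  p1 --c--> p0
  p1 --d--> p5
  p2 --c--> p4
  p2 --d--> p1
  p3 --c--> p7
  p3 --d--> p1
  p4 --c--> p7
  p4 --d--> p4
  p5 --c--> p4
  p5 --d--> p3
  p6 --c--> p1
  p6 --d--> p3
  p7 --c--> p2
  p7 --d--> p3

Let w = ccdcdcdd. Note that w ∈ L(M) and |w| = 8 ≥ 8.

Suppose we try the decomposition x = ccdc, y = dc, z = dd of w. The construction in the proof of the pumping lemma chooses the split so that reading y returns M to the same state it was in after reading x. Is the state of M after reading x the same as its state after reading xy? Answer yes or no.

Run of M on the first 6 characters of w = c c d c d c:
  step 0: p0  (start)
  step 1: p7  (read c: p0→p7)
  step 2: p2  (read c: p7→p2)
  step 3: p1  (read d: p2→p1)
  step 4: p0  (read c: p1→p0)
  step 5: p6  (read d: p0→p6)
  step 6: p1  (read c: p6→p1)

After x (step 4): p0. After xy (step 6): p1.
They differ (p0 ≠ p1), so y is not a cycle from the state after x; this split is not the one the pumping-lemma construction produces, and pumping y need not keep the string in L(M).

no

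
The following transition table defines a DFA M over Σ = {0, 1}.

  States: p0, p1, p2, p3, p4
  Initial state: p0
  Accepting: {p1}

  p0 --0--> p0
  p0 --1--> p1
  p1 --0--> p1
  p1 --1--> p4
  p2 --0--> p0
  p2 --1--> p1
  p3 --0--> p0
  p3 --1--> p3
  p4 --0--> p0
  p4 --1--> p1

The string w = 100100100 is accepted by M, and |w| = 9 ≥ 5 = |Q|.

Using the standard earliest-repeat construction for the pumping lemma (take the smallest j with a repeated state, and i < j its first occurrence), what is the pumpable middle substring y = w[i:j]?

State sequence: p0 -1-> p1 -0-> p1 -0-> p1 -1-> p4 -0-> p0 -0-> p0 -1-> p1 -0-> p1 -0-> p1
First repeat at step 2: p1 was already visited.

So i = 1, j = 2, giving x = w[0:1] = 1, y = w[1:2] = 0, z = w[2:9] = 0100100.
Check: |xy| = 2 ≤ 5 and |y| = 1 ≥ 1. Reading y takes M from p1 back to p1, so every xyⁱz is accepted.

0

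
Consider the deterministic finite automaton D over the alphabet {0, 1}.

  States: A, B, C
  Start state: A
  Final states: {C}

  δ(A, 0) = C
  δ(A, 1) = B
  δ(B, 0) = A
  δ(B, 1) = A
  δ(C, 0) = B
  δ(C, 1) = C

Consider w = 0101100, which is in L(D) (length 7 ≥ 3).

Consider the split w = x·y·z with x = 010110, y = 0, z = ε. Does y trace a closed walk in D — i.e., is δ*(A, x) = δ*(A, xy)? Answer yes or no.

no

State sequence: A -0-> C -1-> C -0-> B -1-> A -1-> B -0-> A -0-> C

After x (step 6): A. After xy (step 7): C.
They differ (A ≠ C), so y is not a cycle from the state after x; this split is not the one the pumping-lemma construction produces, and pumping y need not keep the string in L(D).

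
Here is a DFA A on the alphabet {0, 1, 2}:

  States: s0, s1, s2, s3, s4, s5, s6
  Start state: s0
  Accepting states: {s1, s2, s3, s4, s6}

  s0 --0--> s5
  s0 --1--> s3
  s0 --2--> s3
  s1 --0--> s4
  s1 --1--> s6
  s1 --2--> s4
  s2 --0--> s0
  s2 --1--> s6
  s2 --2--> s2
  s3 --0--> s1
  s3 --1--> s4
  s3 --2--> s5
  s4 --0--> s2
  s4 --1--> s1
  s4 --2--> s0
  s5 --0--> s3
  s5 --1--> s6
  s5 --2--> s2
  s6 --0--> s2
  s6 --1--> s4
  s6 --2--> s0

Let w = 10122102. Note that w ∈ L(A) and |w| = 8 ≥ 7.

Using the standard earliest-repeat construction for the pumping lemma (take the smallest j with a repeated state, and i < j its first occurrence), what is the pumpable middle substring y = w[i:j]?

Run of A on w = 1 0 1 2 2 1 0 2:
  step 0: s0  (start)
  step 1: s3  (read 1: s0→s3)
  step 2: s1  (read 0: s3→s1)
  step 3: s6  (read 1: s1→s6)
  step 4: s0  (read 2: s6→s0)   ← first repeat (s0 seen earlier)
  step 5: s3  (read 2: s0→s3)
  step 6: s4  (read 1: s3→s4)
  step 7: s2  (read 0: s4→s2)
  step 8: s2  (read 2: s2→s2)

So i = 0, j = 4, giving x = w[0:0] = ε, y = w[0:4] = 1012, z = w[4:8] = 2102.
Check: |xy| = 4 ≤ 7 and |y| = 4 ≥ 1. Reading y takes A from s0 back to s0, so every xyⁱz is accepted.
With |Q| = 7, pigeonhole forces a state repeat no later than step 7; the substring read between the first and second visits to that state can be pumped.

1012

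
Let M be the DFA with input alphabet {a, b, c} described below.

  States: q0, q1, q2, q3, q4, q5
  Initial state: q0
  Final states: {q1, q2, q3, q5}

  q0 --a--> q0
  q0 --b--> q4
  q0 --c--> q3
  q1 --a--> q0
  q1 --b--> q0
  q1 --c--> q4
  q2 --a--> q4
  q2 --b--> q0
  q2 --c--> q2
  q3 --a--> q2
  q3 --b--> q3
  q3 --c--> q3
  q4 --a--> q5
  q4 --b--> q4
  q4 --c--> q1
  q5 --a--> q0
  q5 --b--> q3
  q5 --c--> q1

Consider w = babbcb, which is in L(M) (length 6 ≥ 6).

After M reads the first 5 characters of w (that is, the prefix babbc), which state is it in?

q3

Run of M on the first 5 characters of w = b a b b c:
  step 0: q0  (start)
  step 1: q4  (read b: q0→q4)
  step 2: q5  (read a: q4→q5)
  step 3: q3  (read b: q5→q3)
  step 4: q3  (read b: q3→q3)
  step 5: q3  (read c: q3→q3)

After reading 5 characters, M is in state q3.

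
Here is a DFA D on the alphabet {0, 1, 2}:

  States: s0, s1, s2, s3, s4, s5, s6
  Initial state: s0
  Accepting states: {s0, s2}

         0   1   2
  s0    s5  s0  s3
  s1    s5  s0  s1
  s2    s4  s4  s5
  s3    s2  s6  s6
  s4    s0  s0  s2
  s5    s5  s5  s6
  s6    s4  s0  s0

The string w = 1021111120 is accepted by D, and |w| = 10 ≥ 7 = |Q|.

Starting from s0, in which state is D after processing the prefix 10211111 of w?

s0

State sequence: s0 -1-> s0 -0-> s5 -2-> s6 -1-> s0 -1-> s0 -1-> s0 -1-> s0 -1-> s0

After reading 8 characters, D is in state s0.
(This kind of state-tracing is the core of the pumping-lemma construction: with 7 states, pigeonhole forces a repeat within the first 7 steps.)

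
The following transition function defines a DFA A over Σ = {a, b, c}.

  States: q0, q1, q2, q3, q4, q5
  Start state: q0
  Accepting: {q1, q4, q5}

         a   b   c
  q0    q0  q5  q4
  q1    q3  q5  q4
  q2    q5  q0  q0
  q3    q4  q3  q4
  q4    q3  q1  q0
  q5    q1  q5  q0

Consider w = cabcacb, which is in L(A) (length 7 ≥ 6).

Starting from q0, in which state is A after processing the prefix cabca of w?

q3

Run of A on the first 5 characters of w = c a b c a:
  step 0: q0  (start)
  step 1: q4  (read c: q0→q4)
  step 2: q3  (read a: q4→q3)
  step 3: q3  (read b: q3→q3)
  step 4: q4  (read c: q3→q4)
  step 5: q3  (read a: q4→q3)

After reading 5 characters, A is in state q3.
(This kind of state-tracing is the core of the pumping-lemma construction: with 6 states, pigeonhole forces a repeat within the first 6 steps.)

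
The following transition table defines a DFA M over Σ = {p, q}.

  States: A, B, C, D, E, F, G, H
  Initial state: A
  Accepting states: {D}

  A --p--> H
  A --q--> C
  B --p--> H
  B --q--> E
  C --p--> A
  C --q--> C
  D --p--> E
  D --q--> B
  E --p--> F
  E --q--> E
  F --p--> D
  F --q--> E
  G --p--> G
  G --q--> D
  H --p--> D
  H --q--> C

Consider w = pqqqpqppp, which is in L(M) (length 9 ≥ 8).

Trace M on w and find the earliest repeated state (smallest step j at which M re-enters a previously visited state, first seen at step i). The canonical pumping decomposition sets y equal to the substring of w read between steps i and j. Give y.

q

Run of M on w = p q q q p q p p p:
  step 0: A  (start)
  step 1: H  (read p: A→H)
  step 2: C  (read q: H→C)
  step 3: C  (read q: C→C)   ← first repeat (C seen earlier)
  step 4: C  (read q: C→C)
  step 5: A  (read p: C→A)
  step 6: C  (read q: A→C)
  step 7: A  (read p: C→A)
  step 8: H  (read p: A→H)
  step 9: D  (read p: H→D)

So i = 2, j = 3, giving x = w[0:2] = pq, y = w[2:3] = q, z = w[3:9] = qpqppp.
Check: |xy| = 3 ≤ 8 and |y| = 1 ≥ 1. Reading y takes M from C back to C, so every xyⁱz is accepted.
The DFA has 8 states, so the proof of the pumping lemma guarantees a repeated state among the first 8+1 visited; the segment between the two visits is the pumpable y.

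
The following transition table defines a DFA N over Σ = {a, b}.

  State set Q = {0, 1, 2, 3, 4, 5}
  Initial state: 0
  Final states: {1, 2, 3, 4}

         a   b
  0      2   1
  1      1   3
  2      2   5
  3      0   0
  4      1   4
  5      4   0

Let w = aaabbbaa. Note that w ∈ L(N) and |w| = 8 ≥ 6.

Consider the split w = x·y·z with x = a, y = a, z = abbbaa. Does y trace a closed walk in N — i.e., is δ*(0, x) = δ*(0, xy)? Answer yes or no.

yes

State sequence: 0 -a-> 2 -a-> 2

After x (step 1): 2. After xy (step 2): 2.
They match, so y = a drives N around a cycle from 2 back to itself; pumping y any number of times keeps N in 2 before reading z, and xyⁱz ∈ L(N) for every i ≥ 0.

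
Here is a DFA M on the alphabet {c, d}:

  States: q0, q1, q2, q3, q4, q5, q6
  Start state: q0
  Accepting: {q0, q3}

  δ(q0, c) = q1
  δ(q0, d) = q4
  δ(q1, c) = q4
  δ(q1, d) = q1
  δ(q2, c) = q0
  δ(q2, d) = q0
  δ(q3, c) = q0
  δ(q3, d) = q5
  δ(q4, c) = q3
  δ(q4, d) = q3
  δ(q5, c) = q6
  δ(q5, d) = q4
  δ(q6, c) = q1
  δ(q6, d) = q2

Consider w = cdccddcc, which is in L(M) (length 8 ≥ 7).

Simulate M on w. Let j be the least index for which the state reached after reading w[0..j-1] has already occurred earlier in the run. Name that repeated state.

q1

State sequence: q0 -c-> q1 -d-> q1 -c-> q4 -c-> q3 -d-> q5 -d-> q4 -c-> q3 -c-> q0
First repeat at step 2: q1 was already visited.

The earliest repeat is at step j = 2: M is in q1, which it already visited at step i = 1.
The DFA has 7 states, so the proof of the pumping lemma guarantees a repeated state among the first 7+1 visited; the segment between the two visits is the pumpable y.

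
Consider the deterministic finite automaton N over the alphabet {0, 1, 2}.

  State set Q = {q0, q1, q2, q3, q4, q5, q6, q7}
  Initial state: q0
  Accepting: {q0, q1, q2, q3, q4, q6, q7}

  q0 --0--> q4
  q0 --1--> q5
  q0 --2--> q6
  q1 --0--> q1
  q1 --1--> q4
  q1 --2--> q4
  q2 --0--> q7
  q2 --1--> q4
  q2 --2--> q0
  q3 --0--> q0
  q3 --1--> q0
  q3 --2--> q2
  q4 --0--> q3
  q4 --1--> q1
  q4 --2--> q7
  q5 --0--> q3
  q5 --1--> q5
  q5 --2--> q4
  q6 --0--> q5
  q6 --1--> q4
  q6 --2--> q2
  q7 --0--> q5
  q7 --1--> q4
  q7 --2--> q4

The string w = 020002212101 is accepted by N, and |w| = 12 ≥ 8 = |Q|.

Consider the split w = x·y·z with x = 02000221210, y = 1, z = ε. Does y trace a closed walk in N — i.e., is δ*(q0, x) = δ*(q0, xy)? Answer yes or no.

State sequence: q0 -0-> q4 -2-> q7 -0-> q5 -0-> q3 -0-> q0 -2-> q6 -2-> q2 -1-> q4 -2-> q7 -1-> q4 -0-> q3 -1-> q0

After x (step 11): q3. After xy (step 12): q0.
They differ (q3 ≠ q0), so y is not a cycle from the state after x; this split is not the one the pumping-lemma construction produces, and pumping y need not keep the string in L(N).

no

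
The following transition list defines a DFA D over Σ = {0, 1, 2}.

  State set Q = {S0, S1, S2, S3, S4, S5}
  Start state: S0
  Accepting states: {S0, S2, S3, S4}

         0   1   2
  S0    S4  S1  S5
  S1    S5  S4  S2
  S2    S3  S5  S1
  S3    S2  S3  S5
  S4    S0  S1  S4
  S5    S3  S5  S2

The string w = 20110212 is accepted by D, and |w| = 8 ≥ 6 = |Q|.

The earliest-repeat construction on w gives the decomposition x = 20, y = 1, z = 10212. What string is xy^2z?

xy^2z = 20·1·1·10212 = 201110212.
Reading y = 1 takes D from S3 back to S3, so after x·y·y the machine is still in S3, and z then leads to the accepting state S4. Hence 201110212 ∈ L(D).

201110212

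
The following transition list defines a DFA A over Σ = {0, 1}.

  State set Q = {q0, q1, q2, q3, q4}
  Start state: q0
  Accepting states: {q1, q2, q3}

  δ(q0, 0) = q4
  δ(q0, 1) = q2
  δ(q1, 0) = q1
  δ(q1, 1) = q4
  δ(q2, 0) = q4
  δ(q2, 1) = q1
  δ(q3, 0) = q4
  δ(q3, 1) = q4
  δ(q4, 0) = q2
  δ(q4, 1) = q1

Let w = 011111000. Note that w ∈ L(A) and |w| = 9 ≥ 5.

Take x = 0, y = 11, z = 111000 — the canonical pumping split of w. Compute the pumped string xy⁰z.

xy⁰z = xz = 0·111000 = 0111000.
Reading y = 11 takes A from q4 back to q4, so after x the machine is still in q4, and z then leads to the accepting state q1. Hence 0111000 ∈ L(A).

0111000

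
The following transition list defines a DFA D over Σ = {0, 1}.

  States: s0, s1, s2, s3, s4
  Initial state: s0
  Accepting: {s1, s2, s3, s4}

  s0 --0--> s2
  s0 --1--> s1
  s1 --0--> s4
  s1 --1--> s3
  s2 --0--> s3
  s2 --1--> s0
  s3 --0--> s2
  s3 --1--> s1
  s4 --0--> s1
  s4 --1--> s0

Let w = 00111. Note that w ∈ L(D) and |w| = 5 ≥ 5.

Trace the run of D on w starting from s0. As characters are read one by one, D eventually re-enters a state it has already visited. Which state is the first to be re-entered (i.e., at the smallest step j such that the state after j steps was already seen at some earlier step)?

State sequence: s0 -0-> s2 -0-> s3 -1-> s1 -1-> s3 -1-> s1
First repeat at step 4: s3 was already visited.

The earliest repeat is at step j = 4: D is in s3, which it already visited at step i = 2.
The DFA has 5 states, so the proof of the pumping lemma guarantees a repeated state among the first 5+1 visited; the segment between the two visits is the pumpable y.

s3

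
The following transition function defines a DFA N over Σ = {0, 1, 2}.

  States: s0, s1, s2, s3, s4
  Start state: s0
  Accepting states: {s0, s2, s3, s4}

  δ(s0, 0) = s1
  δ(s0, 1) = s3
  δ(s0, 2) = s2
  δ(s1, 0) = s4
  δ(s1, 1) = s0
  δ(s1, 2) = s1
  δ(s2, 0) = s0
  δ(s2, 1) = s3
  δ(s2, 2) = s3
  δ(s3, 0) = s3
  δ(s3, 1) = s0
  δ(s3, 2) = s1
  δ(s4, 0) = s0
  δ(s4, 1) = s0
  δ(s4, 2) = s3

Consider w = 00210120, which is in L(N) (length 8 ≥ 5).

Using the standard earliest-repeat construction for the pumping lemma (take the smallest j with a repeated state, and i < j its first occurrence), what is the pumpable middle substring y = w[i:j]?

State sequence: s0 -0-> s1 -0-> s4 -2-> s3 -1-> s0 -0-> s1 -1-> s0 -2-> s2 -0-> s0
First repeat at step 4: s0 was already visited.

So i = 0, j = 4, giving x = w[0:0] = ε, y = w[0:4] = 0021, z = w[4:8] = 0120.
Check: |xy| = 4 ≤ 5 and |y| = 4 ≥ 1. Reading y takes N from s0 back to s0, so every xyⁱz is accepted.
The DFA has 5 states, so the proof of the pumping lemma guarantees a repeated state among the first 5+1 visited; the segment between the two visits is the pumpable y.

0021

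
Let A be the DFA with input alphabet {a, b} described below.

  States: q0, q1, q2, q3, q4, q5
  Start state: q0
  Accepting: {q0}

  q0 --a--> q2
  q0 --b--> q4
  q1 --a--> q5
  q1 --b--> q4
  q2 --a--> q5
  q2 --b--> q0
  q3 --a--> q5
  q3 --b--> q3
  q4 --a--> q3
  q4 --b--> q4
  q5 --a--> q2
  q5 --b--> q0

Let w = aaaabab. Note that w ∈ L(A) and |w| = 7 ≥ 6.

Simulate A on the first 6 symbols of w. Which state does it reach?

q2

State sequence: q0 -a-> q2 -a-> q5 -a-> q2 -a-> q5 -b-> q0 -a-> q2

After reading 6 characters, A is in state q2.
(This kind of state-tracing is the core of the pumping-lemma construction: with 6 states, pigeonhole forces a repeat within the first 6 steps.)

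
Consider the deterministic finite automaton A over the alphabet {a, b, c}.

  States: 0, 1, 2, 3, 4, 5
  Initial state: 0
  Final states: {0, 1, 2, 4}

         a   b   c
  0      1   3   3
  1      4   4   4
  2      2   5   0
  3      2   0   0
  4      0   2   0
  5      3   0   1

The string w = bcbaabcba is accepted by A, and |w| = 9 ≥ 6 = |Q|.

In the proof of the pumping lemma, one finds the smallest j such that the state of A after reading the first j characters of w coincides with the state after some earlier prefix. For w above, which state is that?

0

State sequence: 0 -b-> 3 -c-> 0 -b-> 3 -a-> 2 -a-> 2 -b-> 5 -c-> 1 -b-> 4 -a-> 0
First repeat at step 2: 0 was already visited.

The earliest repeat is at step j = 2: A is in 0, which it already visited at step i = 0.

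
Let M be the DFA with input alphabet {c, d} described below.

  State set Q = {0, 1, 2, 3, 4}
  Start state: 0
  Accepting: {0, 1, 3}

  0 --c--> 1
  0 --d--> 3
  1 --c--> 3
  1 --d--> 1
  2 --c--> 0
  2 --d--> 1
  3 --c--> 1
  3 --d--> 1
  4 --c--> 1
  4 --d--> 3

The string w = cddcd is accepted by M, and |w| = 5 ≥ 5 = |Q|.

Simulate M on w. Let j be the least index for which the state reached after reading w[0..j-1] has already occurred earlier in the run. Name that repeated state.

1

Run of M on w = c d d c d:
  step 0: 0  (start)
  step 1: 1  (read c: 0→1)
  step 2: 1  (read d: 1→1)   ← first repeat (1 seen earlier)
  step 3: 1  (read d: 1→1)
  step 4: 3  (read c: 1→3)
  step 5: 1  (read d: 3→1)

The earliest repeat is at step j = 2: M is in 1, which it already visited at step i = 1.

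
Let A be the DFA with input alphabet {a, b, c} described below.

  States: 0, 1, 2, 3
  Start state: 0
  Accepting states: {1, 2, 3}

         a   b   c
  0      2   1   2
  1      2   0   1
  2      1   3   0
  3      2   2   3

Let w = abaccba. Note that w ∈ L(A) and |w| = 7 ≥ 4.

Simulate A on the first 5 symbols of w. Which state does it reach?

Run of A on the first 5 characters of w = a b a c c:
  step 0: 0  (start)
  step 1: 2  (read a: 0→2)
  step 2: 3  (read b: 2→3)
  step 3: 2  (read a: 3→2)
  step 4: 0  (read c: 2→0)
  step 5: 2  (read c: 0→2)

After reading 5 characters, A is in state 2.

2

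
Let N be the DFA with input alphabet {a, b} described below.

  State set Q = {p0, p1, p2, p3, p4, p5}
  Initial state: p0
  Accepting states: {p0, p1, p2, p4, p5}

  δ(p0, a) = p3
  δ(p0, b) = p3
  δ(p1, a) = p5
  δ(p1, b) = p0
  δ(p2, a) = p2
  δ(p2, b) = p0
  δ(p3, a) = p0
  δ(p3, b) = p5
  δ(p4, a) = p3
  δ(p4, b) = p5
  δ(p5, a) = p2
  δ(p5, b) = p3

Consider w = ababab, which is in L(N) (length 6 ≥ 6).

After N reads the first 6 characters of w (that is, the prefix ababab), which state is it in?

State sequence: p0 -a-> p3 -b-> p5 -a-> p2 -b-> p0 -a-> p3 -b-> p5

After reading 6 characters, N is in state p5.

p5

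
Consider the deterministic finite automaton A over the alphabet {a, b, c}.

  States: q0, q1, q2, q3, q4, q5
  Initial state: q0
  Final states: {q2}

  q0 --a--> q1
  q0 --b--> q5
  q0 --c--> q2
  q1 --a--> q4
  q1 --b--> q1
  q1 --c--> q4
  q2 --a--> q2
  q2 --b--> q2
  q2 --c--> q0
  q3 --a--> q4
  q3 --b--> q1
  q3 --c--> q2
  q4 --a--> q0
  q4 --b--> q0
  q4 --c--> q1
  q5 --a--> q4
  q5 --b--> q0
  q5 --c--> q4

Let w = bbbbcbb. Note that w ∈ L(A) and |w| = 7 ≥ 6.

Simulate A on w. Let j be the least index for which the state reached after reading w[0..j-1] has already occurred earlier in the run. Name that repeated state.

State sequence: q0 -b-> q5 -b-> q0 -b-> q5 -b-> q0 -c-> q2 -b-> q2 -b-> q2
First repeat at step 2: q0 was already visited.

The earliest repeat is at step j = 2: A is in q0, which it already visited at step i = 0.
The DFA has 6 states, so the proof of the pumping lemma guarantees a repeated state among the first 6+1 visited; the segment between the two visits is the pumpable y.

q0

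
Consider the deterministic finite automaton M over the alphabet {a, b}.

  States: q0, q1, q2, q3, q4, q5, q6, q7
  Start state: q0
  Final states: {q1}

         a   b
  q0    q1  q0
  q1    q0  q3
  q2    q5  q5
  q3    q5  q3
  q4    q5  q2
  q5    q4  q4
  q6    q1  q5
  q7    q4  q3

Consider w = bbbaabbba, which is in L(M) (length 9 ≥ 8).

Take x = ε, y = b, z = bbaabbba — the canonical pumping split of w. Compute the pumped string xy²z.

bbbbaabbba

xy^2z = ε·b·b·bbaabbba = bbbbaabbba.
Reading y = b takes M from q0 back to q0, so after x·y·y the machine is still in q0, and z then leads to the accepting state q1. Hence bbbbaabbba ∈ L(M).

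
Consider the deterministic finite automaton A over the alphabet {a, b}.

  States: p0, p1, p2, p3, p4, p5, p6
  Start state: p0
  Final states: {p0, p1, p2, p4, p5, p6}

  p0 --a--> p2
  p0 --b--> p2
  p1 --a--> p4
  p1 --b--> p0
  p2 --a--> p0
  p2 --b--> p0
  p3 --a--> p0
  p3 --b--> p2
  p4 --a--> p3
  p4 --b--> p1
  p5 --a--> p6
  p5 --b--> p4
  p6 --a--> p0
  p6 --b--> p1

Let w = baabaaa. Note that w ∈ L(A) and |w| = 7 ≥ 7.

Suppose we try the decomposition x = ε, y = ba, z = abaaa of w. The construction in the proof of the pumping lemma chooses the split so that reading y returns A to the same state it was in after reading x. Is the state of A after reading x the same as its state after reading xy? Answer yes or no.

yes

State sequence: p0 -b-> p2 -a-> p0

After x (step 0): p0. After xy (step 2): p0.
They match, so y = ba drives A around a cycle from p0 back to itself; pumping y any number of times keeps A in p0 before reading z, and xyⁱz ∈ L(A) for every i ≥ 0.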